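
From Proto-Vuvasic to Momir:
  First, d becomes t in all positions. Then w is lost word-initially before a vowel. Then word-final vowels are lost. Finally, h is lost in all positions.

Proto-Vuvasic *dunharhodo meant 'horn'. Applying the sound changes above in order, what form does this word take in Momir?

Momir: start from *dunharhodo.
  rule 1 (unconditioned shift): dunharhodo → tunharhoto
  rule 2: no change — tunharhoto
  rule 3 (apocope): tunharhoto → tunharhot
  rule 4 (h-loss): tunharhot → tunarot
  ⇒ Momir tunarot

tunarot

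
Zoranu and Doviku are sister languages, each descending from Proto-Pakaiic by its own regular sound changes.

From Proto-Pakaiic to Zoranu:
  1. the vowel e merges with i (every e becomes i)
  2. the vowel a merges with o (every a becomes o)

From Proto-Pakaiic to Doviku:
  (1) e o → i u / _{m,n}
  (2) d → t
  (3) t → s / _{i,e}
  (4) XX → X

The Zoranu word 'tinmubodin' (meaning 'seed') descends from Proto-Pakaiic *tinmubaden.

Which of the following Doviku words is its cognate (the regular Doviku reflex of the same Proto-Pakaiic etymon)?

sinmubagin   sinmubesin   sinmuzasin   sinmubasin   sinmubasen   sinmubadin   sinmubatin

Doviku: *tinmubaden > tinmubadin > tinmubatin > sinmubasin  (by pre-nasal raising, unconditioned shift, palatalisation)
Among the options, 'sinmubasin' alone shows every Doviku change applied in order.

sinmubasin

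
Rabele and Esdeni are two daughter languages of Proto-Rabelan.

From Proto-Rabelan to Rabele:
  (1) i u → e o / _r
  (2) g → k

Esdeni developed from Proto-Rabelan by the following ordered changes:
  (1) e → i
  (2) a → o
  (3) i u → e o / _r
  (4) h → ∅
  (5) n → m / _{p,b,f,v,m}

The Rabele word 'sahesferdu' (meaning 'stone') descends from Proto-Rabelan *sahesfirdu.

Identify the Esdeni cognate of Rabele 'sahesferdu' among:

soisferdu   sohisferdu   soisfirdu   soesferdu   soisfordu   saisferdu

Esdeni: start from *sahesfirdu.
  rule 1 (vowel merger): sahesfirdu → sahisfirdu
  rule 2 (vowel merger): sahisfirdu → sohisfirdu
  rule 3 (pre-rhotic lowering): sohisfirdu → sohisferdu
  rule 4 (h-loss): sohisferdu → soisferdu
  rule 5: no change — soisferdu
  ⇒ Esdeni soisferdu
Among the options, 'soisferdu' alone shows every Esdeni change applied in order.

soisferdu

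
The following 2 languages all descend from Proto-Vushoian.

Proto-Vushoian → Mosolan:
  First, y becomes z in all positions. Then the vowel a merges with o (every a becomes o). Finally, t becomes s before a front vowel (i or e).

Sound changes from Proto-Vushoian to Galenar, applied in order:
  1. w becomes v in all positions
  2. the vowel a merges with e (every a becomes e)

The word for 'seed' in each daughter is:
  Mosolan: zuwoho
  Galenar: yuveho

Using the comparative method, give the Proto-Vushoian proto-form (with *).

*yuwaho

Position 4: Mosolan has o, Galenar has e. Taking the neighbouring segments as reconstructed: Mosolan o could go back to *a or *o; Galenar e could go back to *a or *e — the one source consistent with every daughter is *a.
Position 3: Mosolan has w, Galenar has v. Mosolan preserves w here (none of its changes turn any other segment into w), so the proto-segment is *w.
Position 1: Mosolan has z, Galenar has y. Galenar preserves y here (none of its changes turn any other segment into y), so the proto-segment is *y.
Verify the candidate proto-form against each daughter:
Mosolan: *yuwaho > zuwaho > zuwoho  (by unconditioned shift, vowel merger)
Galenar: *yuwaho
  yuwaho → yuvaho   [unconditioned shift]
  yuvaho → yuveho   [vowel merger]
  giving Galenar yuveho.
Only *yuwaho yields all of Mosolan zuwoho, Galenar yuveho.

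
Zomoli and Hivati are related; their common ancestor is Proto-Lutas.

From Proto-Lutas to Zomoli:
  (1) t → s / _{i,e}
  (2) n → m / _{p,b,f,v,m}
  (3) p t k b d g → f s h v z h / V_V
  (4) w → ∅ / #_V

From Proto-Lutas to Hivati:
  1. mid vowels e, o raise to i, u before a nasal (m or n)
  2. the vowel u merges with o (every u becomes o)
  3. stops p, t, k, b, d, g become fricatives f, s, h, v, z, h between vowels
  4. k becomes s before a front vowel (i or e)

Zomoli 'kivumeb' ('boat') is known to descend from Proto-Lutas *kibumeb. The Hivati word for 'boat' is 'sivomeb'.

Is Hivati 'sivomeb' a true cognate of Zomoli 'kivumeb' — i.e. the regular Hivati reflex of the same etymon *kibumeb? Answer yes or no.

Derive the expected Hivati reflex of *kibumeb:
Hivati: *kibumeb
  kibumeb (rule 1 does not apply)
  kibumeb → kibomeb   [vowel merger]
  kibomeb → kivomeb   [intervocalic lenition]
  kivomeb → sivomeb   [palatalisation]
  giving Hivati sivomeb.
Hivati 'sivomeb' matches the regular reflex exactly, so the pair is cognate.

yes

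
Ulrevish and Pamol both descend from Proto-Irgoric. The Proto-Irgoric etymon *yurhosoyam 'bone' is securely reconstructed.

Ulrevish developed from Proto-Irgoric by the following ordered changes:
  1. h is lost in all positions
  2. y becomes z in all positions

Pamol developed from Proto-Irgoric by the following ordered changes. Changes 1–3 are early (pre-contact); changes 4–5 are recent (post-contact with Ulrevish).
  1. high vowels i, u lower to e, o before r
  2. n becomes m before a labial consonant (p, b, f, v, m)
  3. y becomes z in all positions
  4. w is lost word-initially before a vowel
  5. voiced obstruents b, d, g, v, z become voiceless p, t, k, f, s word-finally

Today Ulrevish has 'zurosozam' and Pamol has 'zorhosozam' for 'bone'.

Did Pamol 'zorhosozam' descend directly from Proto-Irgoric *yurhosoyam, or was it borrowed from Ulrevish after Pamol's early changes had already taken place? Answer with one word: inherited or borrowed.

If inherited, *yurhosoyam would pass through all of Pamol's changes:
Pamol: start from *yurhosoyam.
  rule 1 (pre-rhotic lowering): yurhosoyam → yorhosoyam
  rule 2: no change — yorhosoyam
  rule 3 (unconditioned shift): yorhosoyam → zorhosozam
  rule 4: no change — zorhosozam
  rule 5: no change — zorhosozam
  ⇒ Pamol zorhosozam
If borrowed from Ulrevish 'zurosozam' after the early changes, it would undergo only the recent ones:
  rule 4 (glide loss): no change (zurosozam)
  rule 5 (final devoicing): no change (zurosozam)
  ⇒ as a loan: zurosozam
Pamol 'zorhosozam' matches the inherited outcome exactly, so it is an inherited cognate, not a loan.

inherited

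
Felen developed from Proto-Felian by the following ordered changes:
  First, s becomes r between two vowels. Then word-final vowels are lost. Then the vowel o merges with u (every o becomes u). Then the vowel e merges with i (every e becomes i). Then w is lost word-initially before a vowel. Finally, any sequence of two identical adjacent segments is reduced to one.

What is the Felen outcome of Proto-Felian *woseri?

Felen: *woseri
  woseri → woreri   [rhotacism]
  woreri → worer   [apocope]
  worer → wurer   [vowel merger]
  wurer → wurir   [vowel merger]
  wurir → urir   [glide loss]
  urir (rule 6 does not apply)
  giving Felen urir.

urir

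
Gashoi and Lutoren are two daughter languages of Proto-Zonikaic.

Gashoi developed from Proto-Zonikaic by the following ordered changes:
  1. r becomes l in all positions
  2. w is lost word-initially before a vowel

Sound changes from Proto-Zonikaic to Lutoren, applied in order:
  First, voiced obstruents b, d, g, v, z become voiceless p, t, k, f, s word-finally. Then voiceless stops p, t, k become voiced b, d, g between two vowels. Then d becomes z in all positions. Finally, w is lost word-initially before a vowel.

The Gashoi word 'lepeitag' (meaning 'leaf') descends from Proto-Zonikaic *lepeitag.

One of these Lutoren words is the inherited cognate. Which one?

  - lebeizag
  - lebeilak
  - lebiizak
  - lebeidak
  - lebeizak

Lutoren: *lepeitag > lepeitak > lebeidak > lebeizak  (by final devoicing, intervocalic voicing, unconditioned shift)

lebeizak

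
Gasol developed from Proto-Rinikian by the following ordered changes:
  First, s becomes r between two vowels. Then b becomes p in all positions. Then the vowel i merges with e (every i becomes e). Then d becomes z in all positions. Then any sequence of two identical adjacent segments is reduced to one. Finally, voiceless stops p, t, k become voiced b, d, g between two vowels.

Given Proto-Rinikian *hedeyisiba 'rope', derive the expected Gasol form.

Gasol: *hedeyisiba
  hedeyisiba → hedeyiriba   [rhotacism]
  hedeyiriba → hedeyiripa   [unconditioned shift]
  hedeyiripa → hedeyerepa   [vowel merger]
  hedeyerepa → hezeyerepa   [unconditioned shift]
  hezeyerepa (rule 5 does not apply)
  hezeyerepa → hezeyereba   [intervocalic voicing]
  giving Gasol hezeyereba.

hezeyereba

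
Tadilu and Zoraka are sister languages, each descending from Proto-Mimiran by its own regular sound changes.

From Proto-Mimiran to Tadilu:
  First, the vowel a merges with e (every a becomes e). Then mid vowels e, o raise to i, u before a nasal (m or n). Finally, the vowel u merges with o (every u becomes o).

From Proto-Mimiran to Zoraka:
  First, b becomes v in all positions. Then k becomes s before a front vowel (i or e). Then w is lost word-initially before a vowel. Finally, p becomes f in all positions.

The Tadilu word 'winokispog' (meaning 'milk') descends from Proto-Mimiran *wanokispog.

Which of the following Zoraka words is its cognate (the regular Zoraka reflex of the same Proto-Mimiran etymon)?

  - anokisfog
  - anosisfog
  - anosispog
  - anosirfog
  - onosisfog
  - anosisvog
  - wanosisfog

anosisfog

Zoraka: *wanokispog > wanosispog > anosispog > anosisfog  (by palatalisation, glide loss, unconditioned shift)
Among the options, 'anosisfog' alone shows every Zoraka change applied in order.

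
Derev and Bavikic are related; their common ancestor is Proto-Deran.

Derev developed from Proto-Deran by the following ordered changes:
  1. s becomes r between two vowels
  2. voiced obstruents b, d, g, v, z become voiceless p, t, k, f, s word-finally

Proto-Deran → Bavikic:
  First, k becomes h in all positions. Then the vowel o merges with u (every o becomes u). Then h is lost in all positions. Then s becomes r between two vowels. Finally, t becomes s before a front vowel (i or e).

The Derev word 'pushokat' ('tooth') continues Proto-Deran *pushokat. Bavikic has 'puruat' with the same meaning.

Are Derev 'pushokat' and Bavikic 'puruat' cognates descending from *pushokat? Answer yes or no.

Derive the expected Bavikic reflex of *pushokat:
Bavikic: start from *pushokat.
  rule 1 (unconditioned shift): pushokat → pushohat
  rule 2 (vowel merger): pushohat → pushuhat
  rule 3 (h-loss): pushuhat → pusuat
  rule 4 (rhotacism): pusuat → puruat
  rule 5: no change — puruat
  ⇒ Bavikic puruat
Bavikic 'puruat' matches the regular reflex exactly, so the pair is cognate.

yes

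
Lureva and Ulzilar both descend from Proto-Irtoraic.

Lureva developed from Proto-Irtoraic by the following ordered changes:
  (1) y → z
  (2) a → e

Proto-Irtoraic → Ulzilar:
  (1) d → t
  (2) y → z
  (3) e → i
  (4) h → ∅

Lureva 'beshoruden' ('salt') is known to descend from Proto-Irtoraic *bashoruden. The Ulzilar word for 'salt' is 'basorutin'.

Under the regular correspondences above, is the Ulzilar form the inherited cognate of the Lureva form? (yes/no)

Derive the expected Ulzilar reflex of *bashoruden:
Ulzilar: *bashoruden > bashoruten > bashorutin > basorutin  (by unconditioned shift, vowel merger, h-loss)
Ulzilar 'basorutin' matches the regular reflex exactly, so the pair is cognate.

yes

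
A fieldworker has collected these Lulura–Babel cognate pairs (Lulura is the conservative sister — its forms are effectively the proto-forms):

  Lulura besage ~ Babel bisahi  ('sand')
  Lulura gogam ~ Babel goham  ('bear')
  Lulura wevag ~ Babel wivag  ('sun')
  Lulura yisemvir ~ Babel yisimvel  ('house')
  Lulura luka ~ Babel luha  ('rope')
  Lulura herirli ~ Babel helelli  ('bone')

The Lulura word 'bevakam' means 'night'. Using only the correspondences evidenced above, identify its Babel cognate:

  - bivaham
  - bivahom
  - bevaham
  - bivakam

wevag ~ wivag — Lulura e corresponds to Babel i after a consonant, before a labial obstruent.
luka ~ luha — Lulura k corresponds to Babel h between vowels (before a back vowel).
Applying these to Lulura 'bevakam':
  bevakam → bivakam   (e→i after a consonant, before a labial obstruent)
  bivakam → bivaham   (k→h between vowels (before a back vowel))
So the Babel cognate is 'bivaham'.

bivaham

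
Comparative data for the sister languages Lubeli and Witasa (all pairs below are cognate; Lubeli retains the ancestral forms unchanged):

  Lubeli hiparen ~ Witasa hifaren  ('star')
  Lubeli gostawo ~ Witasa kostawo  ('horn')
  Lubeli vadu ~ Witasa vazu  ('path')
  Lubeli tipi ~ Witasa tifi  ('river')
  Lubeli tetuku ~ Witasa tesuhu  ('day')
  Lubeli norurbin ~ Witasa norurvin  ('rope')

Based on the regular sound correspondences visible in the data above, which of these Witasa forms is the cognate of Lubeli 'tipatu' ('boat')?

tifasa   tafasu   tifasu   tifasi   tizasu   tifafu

tifasu

hiparen ~ hifaren — Lubeli p corresponds to Witasa f between vowels (before a back vowel).
tetuku ~ tesuhu — Lubeli t corresponds to Witasa s between vowels (before a back vowel).
Applying these to Lubeli 'tipatu':
  tipatu → tifatu   (p→f between vowels (before a back vowel))
  tifatu → tifasu   (t→s between vowels (before a back vowel))
So the Witasa cognate is 'tifasu'.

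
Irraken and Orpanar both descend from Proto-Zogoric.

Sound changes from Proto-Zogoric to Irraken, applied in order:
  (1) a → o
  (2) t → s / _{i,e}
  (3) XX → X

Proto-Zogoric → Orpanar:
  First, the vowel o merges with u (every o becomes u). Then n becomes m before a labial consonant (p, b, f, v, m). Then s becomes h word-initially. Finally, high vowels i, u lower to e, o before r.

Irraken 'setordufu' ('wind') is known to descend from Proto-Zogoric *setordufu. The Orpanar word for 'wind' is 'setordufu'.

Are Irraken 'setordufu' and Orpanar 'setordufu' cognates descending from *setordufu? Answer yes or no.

Derive the expected Orpanar reflex of *setordufu:
Orpanar: *setordufu
  setordufu → seturdufu   [vowel merger]
  seturdufu (rule 2 does not apply)
  seturdufu → heturdufu   [debuccalisation]
  heturdufu → hetordufu   [pre-rhotic lowering]
  giving Orpanar hetordufu.
The regular Orpanar reflex would be 'hetordufu', but the attested form is 'setordufu'. The correspondence is irregular, so they are not cognates (the Orpanar form has a different source).

no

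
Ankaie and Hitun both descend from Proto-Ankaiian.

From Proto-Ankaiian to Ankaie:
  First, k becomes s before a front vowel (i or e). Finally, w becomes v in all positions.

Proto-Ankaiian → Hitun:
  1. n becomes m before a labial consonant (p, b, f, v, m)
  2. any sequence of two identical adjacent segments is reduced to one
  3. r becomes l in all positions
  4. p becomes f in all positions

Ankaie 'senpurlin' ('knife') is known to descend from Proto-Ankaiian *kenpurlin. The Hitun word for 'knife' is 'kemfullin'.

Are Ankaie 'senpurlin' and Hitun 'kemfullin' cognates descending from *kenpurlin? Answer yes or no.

yes

Derive the expected Hitun reflex of *kenpurlin:
Hitun: *kenpurlin > kempurlin > kempullin > kemfullin  (by nasal place assimilation, unconditioned shift, unconditioned shift)
Hitun 'kemfullin' matches the regular reflex exactly, so the pair is cognate.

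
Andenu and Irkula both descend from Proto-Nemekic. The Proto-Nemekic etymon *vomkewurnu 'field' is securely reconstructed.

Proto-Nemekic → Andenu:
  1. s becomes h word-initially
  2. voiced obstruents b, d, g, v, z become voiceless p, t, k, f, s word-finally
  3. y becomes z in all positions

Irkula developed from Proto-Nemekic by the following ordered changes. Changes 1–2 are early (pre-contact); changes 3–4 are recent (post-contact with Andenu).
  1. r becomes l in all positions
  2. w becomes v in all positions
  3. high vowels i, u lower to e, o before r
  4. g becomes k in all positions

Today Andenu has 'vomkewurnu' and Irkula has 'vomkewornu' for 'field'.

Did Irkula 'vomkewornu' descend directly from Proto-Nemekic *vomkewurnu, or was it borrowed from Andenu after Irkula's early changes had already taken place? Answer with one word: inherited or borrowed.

If inherited, *vomkewurnu would pass through all of Irkula's changes:
Irkula: *vomkewurnu
  vomkewurnu → vomkewulnu   [unconditioned shift]
  vomkewulnu → vomkevulnu   [unconditioned shift]
  vomkevulnu (rule 3 does not apply)
  vomkevulnu (rule 4 does not apply)
  giving Irkula vomkevulnu.
If borrowed from Andenu 'vomkewurnu' after the early changes, it would undergo only the recent ones:
  rule 3 (pre-rhotic lowering): vomkewurnu → vomkewornu
  rule 4 (unconditioned shift): no change (vomkewornu)
  ⇒ as a loan: vomkewornu
Irkula 'vomkewornu' matches the loan outcome 'vomkewornu', not the inherited 'vomkevulnu' — it skipped the early Irkula changes, so it was borrowed from Andenu.

borrowed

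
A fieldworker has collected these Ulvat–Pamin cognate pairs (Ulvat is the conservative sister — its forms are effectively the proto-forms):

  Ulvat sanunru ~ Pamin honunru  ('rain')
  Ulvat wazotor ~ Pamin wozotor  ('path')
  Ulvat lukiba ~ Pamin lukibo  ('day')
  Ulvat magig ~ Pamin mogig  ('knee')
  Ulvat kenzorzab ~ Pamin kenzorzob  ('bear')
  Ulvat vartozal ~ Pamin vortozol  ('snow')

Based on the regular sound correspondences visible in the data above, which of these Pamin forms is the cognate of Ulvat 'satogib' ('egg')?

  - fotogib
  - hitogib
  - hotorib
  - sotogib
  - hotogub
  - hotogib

sanunru ~ honunru — Ulvat s corresponds to Pamin h word-initially before a back vowel.
wazotor ~ wozotor, magig ~ mogig — Ulvat a corresponds to Pamin o after a consonant, before a consonant other than r, m, n, p, b, f, v.
Applying these to Ulvat 'satogib':
  satogib → hatogib   (s→h word-initially before a back vowel)
  hatogib → hotogib   (a→o after a consonant, before a consonant other than r, m, n, p, b, f, v)
So the Pamin cognate is 'hotogib'.

hotogib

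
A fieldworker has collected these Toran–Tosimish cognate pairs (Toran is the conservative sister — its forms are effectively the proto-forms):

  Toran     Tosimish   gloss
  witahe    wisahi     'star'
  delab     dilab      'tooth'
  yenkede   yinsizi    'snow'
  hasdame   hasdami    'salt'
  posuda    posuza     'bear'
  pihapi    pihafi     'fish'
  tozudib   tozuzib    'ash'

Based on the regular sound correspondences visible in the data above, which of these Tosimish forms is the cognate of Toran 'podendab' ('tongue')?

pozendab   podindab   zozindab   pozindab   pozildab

yenkede ~ yinsizi — Toran d corresponds to Tosimish z between vowels (before a front vowel).
yenkede ~ yinsizi — Toran e corresponds to Tosimish i after a consonant, before a nasal.
Applying these to Toran 'podendab':
  podendab → pozendab   (d→z between vowels (before a front vowel))
  pozendab → pozindab   (e→i after a consonant, before a nasal)
So the Tosimish cognate is 'pozindab'.

pozindab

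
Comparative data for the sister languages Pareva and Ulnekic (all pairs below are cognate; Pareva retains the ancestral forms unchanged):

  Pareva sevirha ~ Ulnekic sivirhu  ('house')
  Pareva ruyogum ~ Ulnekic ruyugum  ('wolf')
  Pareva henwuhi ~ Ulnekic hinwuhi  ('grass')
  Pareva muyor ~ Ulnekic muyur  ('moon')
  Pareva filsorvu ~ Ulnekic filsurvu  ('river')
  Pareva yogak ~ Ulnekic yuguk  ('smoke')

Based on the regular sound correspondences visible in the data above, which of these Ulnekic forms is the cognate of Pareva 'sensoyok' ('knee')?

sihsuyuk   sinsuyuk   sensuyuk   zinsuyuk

sinsuyuk

henwuhi ~ hinwuhi — Pareva e corresponds to Ulnekic i after a consonant, before a nasal.
ruyogum ~ ruyugum, yogak ~ yuguk — Pareva o corresponds to Ulnekic u after a consonant, before a consonant other than r, m, n, p, b, f, v.
Applying these to Pareva 'sensoyok':
  sensoyok → sinsoyok   (e→i after a consonant, before a nasal)
  sinsoyok → sinsuyok   (o→u after a consonant, before a consonant other than r, m, n, p, b, f, v)
  sinsuyok → sinsuyuk   (o→u after a consonant, before a consonant other than r, m, n, p, b, f, v)
So the Ulnekic cognate is 'sinsuyuk'.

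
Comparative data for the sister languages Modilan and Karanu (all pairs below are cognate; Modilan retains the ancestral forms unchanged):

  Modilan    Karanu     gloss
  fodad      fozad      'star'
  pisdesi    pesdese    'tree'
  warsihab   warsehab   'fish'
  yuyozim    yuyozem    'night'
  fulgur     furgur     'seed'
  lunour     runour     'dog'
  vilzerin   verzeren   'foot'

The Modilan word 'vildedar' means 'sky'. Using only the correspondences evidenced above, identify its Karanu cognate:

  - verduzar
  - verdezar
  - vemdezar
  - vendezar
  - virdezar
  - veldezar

verdezar

pisdesi ~ pesdese, warsihab ~ warsehab — Modilan i corresponds to Karanu e after a consonant, before a consonant other than r, m, n, p, b, f, v.
fulgur ~ furgur, vilzerin ~ verzeren — Modilan l corresponds to Karanu r after a vowel, before a consonant other than r, m, n, p, b, f, v.
fodad ~ fozad — Modilan d corresponds to Karanu z between vowels (before a back vowel).
Applying these to Modilan 'vildedar':
  vildedar → veldedar   (i→e after a consonant, before a consonant other than r, m, n, p, b, f, v)
  veldedar → verdedar   (l→r after a vowel, before a consonant other than r, m, n, p, b, f, v)
  verdedar → verdezar   (d→z between vowels (before a back vowel))
So the Karanu cognate is 'verdezar'.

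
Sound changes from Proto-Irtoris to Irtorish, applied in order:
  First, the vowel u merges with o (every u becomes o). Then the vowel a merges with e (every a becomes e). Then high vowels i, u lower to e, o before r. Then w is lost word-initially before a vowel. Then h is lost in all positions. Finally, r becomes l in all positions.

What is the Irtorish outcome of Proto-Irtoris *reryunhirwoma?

lelyonelwome

Irtorish: *reryunhirwoma > reryonhirwoma > reryonhirwome > reryonherwome > reryonerwome > lelyonelwome  (by vowel merger, vowel merger, pre-rhotic lowering, h-loss, unconditioned shift)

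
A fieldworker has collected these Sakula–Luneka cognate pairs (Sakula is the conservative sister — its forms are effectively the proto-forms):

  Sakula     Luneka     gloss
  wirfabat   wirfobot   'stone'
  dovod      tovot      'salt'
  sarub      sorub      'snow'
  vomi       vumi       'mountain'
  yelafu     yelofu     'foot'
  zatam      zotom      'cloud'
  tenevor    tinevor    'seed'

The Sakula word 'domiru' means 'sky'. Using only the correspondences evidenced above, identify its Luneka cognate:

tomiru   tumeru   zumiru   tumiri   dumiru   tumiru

tumiru

dovod ~ tovot — Sakula d corresponds to Luneka t word-initially before a back vowel.
vomi ~ vumi — Sakula o corresponds to Luneka u after a consonant, before a nasal.
Applying these to Sakula 'domiru':
  domiru → tomiru   (d→t word-initially before a back vowel)
  tomiru → tumiru   (o→u after a consonant, before a nasal)
So the Luneka cognate is 'tumiru'.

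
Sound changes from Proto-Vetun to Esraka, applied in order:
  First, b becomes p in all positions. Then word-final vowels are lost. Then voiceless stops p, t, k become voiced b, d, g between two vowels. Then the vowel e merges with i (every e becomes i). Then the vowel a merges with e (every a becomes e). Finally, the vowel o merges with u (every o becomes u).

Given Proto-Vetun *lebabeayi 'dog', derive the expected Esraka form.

Esraka: start from *lebabeayi.
  rule 1 (unconditioned shift): lebabeayi → lepapeayi
  rule 2 (apocope): lepapeayi → lepapeay
  rule 3 (intervocalic voicing): lepapeay → lebabeay
  rule 4 (vowel merger): lebabeay → libabiay
  rule 5 (vowel merger): libabiay → libebiey
  rule 6: no change — libebiey
  ⇒ Esraka libebiey

libebiey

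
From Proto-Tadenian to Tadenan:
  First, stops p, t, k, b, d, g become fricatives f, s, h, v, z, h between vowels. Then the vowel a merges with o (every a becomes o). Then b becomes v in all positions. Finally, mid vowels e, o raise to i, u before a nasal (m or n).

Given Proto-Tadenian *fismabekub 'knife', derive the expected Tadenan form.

Tadenan: *fismabekub
  fismabekub → fismavehub   [intervocalic lenition]
  fismavehub → fismovehub   [vowel merger]
  fismovehub → fismovehuv   [unconditioned shift]
  fismovehuv (rule 4 does not apply)
  giving Tadenan fismovehuv.

fismovehuv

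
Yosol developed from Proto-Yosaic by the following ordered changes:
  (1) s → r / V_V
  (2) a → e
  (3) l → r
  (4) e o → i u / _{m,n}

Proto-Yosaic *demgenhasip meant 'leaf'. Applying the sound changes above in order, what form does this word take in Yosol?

Yosol: *demgenhasip > demgenharip > demgenherip > dimginherip  (by rhotacism, vowel merger, pre-nasal raising)

dimginherip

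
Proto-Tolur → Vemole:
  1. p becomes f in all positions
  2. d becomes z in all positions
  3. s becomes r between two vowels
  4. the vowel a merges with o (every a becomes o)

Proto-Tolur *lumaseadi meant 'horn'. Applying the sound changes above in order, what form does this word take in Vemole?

Vemole: start from *lumaseadi.
  rule 1: no change — lumaseadi
  rule 2 (unconditioned shift): lumaseadi → lumaseazi
  rule 3 (rhotacism): lumaseazi → lumareazi
  rule 4 (vowel merger): lumareazi → lumoreozi
  ⇒ Vemole lumoreozi

lumoreozi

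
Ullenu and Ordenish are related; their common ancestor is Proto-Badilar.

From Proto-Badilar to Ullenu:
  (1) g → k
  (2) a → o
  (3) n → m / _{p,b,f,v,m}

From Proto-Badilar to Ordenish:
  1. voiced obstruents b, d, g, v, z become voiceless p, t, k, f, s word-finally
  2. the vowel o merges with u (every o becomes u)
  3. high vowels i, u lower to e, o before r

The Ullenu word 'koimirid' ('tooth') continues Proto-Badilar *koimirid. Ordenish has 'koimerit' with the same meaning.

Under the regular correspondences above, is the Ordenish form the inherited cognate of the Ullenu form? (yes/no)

Derive the expected Ordenish reflex of *koimirid:
Ordenish: start from *koimirid.
  rule 1 (final devoicing): koimirid → koimirit
  rule 2 (vowel merger): koimirit → kuimirit
  rule 3 (pre-rhotic lowering): kuimirit → kuimerit
  ⇒ Ordenish kuimerit
The regular Ordenish reflex would be 'kuimerit', but the attested form is 'koimerit'. The correspondence is irregular, so they are not cognates (the Ordenish form has a different source).

no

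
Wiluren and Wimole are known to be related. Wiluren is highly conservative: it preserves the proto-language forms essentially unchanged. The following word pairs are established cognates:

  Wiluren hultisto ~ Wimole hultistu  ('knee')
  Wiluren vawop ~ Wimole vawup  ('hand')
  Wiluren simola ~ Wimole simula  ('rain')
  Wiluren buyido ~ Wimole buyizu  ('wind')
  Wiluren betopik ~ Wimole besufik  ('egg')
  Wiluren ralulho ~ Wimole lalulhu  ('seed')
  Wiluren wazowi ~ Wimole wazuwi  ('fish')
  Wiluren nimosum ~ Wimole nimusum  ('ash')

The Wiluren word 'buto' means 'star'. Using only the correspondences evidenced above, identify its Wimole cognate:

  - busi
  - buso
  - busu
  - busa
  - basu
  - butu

betopik ~ besufik — Wiluren t corresponds to Wimole s between vowels (before a back vowel).
hultisto ~ hultistu, buyido ~ buyizu — Wiluren o corresponds to Wimole u word-finally.
Applying these to Wiluren 'buto':
  buto → buso   (t→s between vowels (before a back vowel))
  buso → busu   (o→u word-finally)
So the Wimole cognate is 'busu'.

busu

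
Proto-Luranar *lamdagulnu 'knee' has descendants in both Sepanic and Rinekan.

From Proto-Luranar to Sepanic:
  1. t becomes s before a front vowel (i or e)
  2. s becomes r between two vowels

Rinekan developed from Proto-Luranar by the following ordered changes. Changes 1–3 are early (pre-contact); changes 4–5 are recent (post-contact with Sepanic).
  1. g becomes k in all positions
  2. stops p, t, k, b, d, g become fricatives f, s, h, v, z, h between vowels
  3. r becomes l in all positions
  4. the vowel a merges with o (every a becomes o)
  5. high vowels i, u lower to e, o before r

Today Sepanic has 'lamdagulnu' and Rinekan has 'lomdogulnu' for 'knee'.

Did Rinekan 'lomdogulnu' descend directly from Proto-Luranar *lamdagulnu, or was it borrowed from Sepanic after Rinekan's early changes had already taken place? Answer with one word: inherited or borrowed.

If inherited, *lamdagulnu would pass through all of Rinekan's changes:
Rinekan: *lamdagulnu > lamdakulnu > lamdahulnu > lomdohulnu  (by unconditioned shift, intervocalic lenition, vowel merger)
If borrowed from Sepanic 'lamdagulnu' after the early changes, it would undergo only the recent ones:
  rule 4 (vowel merger): lamdagulnu → lomdogulnu
  rule 5 (pre-rhotic lowering): no change (lomdogulnu)
  ⇒ as a loan: lomdogulnu
Rinekan 'lomdogulnu' matches the loan outcome 'lomdogulnu', not the inherited 'lomdohulnu' — it skipped the early Rinekan changes, so it was borrowed from Sepanic.

borrowed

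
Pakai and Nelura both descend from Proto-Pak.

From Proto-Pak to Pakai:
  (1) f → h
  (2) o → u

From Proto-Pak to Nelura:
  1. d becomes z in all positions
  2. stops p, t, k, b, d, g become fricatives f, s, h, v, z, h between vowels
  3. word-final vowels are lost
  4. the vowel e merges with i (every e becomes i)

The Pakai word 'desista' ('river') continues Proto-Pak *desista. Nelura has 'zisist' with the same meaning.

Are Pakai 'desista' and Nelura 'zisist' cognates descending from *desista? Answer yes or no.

Derive the expected Nelura reflex of *desista:
Nelura: *desista
  desista → zesista   [unconditioned shift]
  zesista (rule 2 does not apply)
  zesista → zesist   [apocope]
  zesist → zisist   [vowel merger]
  giving Nelura zisist.
Nelura 'zisist' matches the regular reflex exactly, so the pair is cognate.

yes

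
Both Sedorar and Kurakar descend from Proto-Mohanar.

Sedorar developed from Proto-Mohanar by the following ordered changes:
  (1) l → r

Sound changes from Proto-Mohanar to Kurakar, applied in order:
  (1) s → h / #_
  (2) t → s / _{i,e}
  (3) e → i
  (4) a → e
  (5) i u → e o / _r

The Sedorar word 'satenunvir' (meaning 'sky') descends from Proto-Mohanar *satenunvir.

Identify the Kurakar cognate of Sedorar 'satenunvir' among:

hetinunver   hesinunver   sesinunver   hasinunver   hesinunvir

Kurakar: *satenunvir
  satenunvir → hatenunvir   [debuccalisation]
  hatenunvir → hasenunvir   [palatalisation]
  hasenunvir → hasinunvir   [vowel merger]
  hasinunvir → hesinunvir   [vowel merger]
  hesinunvir → hesinunver   [pre-rhotic lowering]
  giving Kurakar hesinunver.
Among the options, 'hesinunver' alone shows every Kurakar change applied in order.

hesinunver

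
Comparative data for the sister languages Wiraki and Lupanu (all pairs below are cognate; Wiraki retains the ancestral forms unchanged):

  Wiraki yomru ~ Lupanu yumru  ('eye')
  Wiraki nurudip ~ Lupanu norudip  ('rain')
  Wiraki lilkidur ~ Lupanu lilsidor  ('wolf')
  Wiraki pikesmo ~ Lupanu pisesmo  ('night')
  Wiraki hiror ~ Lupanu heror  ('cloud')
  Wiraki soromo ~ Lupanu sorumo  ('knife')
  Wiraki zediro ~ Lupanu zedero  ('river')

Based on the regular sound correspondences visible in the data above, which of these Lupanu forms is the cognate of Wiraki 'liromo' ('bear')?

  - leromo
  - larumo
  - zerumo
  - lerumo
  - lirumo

lerumo

hiror ~ heror, zediro ~ zedero — Wiraki i corresponds to Lupanu e after a consonant, before r.
yomru ~ yumru, soromo ~ sorumo — Wiraki o corresponds to Lupanu u after a consonant, before a nasal.
Applying these to Wiraki 'liromo':
  liromo → leromo   (i→e after a consonant, before r)
  leromo → lerumo   (o→u after a consonant, before a nasal)
So the Lupanu cognate is 'lerumo'.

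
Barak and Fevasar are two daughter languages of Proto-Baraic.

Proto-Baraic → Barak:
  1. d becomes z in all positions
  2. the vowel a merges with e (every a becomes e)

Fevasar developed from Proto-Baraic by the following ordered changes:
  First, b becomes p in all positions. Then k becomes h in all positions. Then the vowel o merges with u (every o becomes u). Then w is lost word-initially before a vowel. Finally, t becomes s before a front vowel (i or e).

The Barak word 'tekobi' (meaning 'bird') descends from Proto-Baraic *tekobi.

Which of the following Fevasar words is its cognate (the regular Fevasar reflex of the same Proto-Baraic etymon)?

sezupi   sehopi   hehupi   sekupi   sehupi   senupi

sehupi

Fevasar: start from *tekobi.
  rule 1 (unconditioned shift): tekobi → tekopi
  rule 2 (unconditioned shift): tekopi → tehopi
  rule 3 (vowel merger): tehopi → tehupi
  rule 4: no change — tehupi
  rule 5 (palatalisation): tehupi → sehupi
  ⇒ Fevasar sehupi
Only 'sehupi' matches the regular Fevasar development of *tekobi.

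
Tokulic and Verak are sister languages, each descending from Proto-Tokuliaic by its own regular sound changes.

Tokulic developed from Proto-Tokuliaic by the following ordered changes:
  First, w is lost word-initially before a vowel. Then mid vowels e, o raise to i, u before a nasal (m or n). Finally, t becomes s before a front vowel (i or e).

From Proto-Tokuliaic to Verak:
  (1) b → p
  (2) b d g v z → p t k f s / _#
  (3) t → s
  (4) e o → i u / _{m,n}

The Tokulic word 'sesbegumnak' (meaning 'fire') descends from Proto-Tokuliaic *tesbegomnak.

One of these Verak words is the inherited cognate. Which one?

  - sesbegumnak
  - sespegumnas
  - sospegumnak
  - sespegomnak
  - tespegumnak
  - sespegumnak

Verak: start from *tesbegomnak.
  rule 1 (unconditioned shift): tesbegomnak → tespegomnak
  rule 2: no change — tespegomnak
  rule 3 (unconditioned shift): tespegomnak → sespegomnak
  rule 4 (pre-nasal raising): sespegomnak → sespegumnak
  ⇒ Verak sespegumnak
The other candidates each miss or misapply at least one Verak change.

sespegumnak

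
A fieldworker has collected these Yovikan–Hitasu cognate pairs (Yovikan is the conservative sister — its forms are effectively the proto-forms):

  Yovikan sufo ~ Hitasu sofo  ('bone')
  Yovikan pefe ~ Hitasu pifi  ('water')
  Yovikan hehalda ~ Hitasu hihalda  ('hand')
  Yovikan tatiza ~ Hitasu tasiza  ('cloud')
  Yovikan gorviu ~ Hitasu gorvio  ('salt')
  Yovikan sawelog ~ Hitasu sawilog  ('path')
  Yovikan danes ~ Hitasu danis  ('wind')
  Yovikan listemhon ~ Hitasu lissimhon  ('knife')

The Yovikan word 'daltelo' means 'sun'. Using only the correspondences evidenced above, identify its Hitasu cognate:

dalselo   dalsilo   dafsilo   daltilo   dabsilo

listemhon ~ lissimhon — Yovikan t corresponds to Hitasu s after a consonant, before a front vowel.
hehalda ~ hihalda, sawelog ~ sawilog — Yovikan e corresponds to Hitasu i after a consonant, before a consonant other than r, m, n, p, b, f, v.
Applying these to Yovikan 'daltelo':
  daltelo → dalselo   (t→s after a consonant, before a front vowel)
  dalselo → dalsilo   (e→i after a consonant, before a consonant other than r, m, n, p, b, f, v)
So the Hitasu cognate is 'dalsilo'.

dalsilo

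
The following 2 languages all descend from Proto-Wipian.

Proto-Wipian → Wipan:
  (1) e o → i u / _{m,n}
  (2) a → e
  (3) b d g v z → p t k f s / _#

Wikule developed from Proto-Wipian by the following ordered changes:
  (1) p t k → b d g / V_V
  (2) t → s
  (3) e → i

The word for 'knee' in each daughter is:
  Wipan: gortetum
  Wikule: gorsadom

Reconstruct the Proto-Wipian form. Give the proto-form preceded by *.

*gortatom

Position 4: Wipan has t, Wikule has s. Taking the neighbouring segments as reconstructed: Wipan t can only go back to *t; Wikule s could go back to *t or *s — the one source consistent with every daughter is *t.
Position 7: Wipan has u, Wikule has o. Wikule preserves o here (none of its changes turn any other segment into o), so the proto-segment is *o.
Position 6: Wipan has t, Wikule has d. Taking the neighbouring segments as reconstructed: Wipan t can only go back to *t; Wikule d could go back to *t or *d — the one source consistent with every daughter is *t.
Continuing position by position gives *gortatom; check it forward:
Wipan: start from *gortatom.
  rule 1 (pre-nasal raising): gortatom → gortatum
  rule 2 (vowel merger): gortatum → gortetum
  rule 3: no change — gortetum
  ⇒ Wipan gortetum
Wikule: *gortatom > gortadom > gorsadom  (by intervocalic voicing, unconditioned shift)
No other proto-form is consistent with every reflex, so the reconstruction is *gortatom.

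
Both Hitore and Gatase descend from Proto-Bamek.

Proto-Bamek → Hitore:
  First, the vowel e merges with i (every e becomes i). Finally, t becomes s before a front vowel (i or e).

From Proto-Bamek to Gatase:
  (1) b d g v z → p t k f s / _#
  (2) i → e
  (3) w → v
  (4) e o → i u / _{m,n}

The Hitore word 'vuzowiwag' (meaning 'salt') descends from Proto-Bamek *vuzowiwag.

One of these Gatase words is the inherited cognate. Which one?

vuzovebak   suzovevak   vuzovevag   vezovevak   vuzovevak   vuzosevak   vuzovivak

Gatase: start from *vuzowiwag.
  rule 1 (final devoicing): vuzowiwag → vuzowiwak
  rule 2 (vowel merger): vuzowiwak → vuzowewak
  rule 3 (unconditioned shift): vuzowewak → vuzovevak
  rule 4: no change — vuzovevak
  ⇒ Gatase vuzovevak

vuzovevak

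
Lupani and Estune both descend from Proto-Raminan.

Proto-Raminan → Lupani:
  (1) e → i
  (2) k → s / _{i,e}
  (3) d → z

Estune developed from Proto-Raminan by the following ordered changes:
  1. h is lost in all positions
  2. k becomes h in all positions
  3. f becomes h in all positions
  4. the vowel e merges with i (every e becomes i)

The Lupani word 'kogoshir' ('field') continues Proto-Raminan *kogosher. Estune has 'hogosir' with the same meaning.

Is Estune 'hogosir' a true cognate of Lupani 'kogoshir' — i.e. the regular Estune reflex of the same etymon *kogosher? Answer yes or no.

yes

Derive the expected Estune reflex of *kogosher:
Estune: start from *kogosher.
  rule 1 (h-loss): kogosher → kogoser
  rule 2 (unconditioned shift): kogoser → hogoser
  rule 3: no change — hogoser
  rule 4 (vowel merger): hogoser → hogosir
  ⇒ Estune hogosir
Estune 'hogosir' matches the regular reflex exactly, so the pair is cognate.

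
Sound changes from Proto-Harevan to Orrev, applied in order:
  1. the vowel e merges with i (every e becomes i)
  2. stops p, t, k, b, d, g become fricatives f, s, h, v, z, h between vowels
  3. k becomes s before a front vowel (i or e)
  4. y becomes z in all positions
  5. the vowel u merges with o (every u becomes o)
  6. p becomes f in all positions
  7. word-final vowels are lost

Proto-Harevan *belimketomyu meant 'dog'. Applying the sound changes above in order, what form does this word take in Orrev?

bilimsisomz

Orrev: start from *belimketomyu.
  rule 1 (vowel merger): belimketomyu → bilimkitomyu
  rule 2 (intervocalic lenition): bilimkitomyu → bilimkisomyu
  rule 3 (palatalisation): bilimkisomyu → bilimsisomyu
  rule 4 (unconditioned shift): bilimsisomyu → bilimsisomzu
  rule 5 (vowel merger): bilimsisomzu → bilimsisomzo
  rule 6: no change — bilimsisomzo
  rule 7 (apocope): bilimsisomzo → bilimsisomz
  ⇒ Orrev bilimsisomz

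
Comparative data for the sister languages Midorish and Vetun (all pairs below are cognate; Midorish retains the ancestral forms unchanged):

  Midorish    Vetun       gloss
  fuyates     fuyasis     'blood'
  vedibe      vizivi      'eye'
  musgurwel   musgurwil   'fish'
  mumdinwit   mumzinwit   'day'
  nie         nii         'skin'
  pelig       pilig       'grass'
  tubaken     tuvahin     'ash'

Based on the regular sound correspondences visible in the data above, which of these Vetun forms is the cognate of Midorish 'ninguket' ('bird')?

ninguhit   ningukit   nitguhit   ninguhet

tubaken ~ tuvahin — Midorish k corresponds to Vetun h between vowels (before a front vowel).
fuyates ~ fuyasis, vedibe ~ vizivi — Midorish e corresponds to Vetun i after a consonant, before a consonant other than r, m, n, p, b, f, v.
Applying these to Midorish 'ninguket':
  ninguket → ninguhet   (k→h between vowels (before a front vowel))
  ninguhet → ninguhit   (e→i after a consonant, before a consonant other than r, m, n, p, b, f, v)
So the Vetun cognate is 'ninguhit'.

ninguhit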